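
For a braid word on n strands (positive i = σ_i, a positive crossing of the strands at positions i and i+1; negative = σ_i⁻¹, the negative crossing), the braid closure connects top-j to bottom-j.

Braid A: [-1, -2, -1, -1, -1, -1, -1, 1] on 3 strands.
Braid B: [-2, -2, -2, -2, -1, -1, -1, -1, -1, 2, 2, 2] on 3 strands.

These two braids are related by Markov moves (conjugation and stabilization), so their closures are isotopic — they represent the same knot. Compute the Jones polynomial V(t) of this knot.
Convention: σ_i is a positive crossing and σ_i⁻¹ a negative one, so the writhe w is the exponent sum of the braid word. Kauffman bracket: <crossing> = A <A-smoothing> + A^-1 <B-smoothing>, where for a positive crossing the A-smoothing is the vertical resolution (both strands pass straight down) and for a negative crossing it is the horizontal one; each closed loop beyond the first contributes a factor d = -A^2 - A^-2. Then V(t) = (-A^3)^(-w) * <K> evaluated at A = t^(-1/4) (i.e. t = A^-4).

Markov-equivalent braids have isotopic closures, hence identical knot invariants. Strip the Markov moves from each word to reach a common short braid β, then compute V(t) once on β.
Braid A: s1^-1 s2^-1 s1^-1 s1^-1 s1^-1 s1^-1 s1^-1 s1 on 3 strands reduces by inverse Markov moves (closure unchanged at each step):
  Deconjugate: the word is γ·β·γ⁻¹ with γ = s1^-1 (prefix) and γ⁻¹ = s1 (suffix); strip both.
Reduced to β = s2^-1 s1^-1 s1^-1 s1^-1 s1^-1 s1^-1 on 3 strands, 6 crossings.
Braid B: s2^-1 s2^-1 s2^-1 s2^-1 s1^-1 s1^-1 s1^-1 s1^-1 s1^-1 s2 s2 s2 on 3 strands reduces by inverse Markov moves (closure unchanged at each step):
  Deconjugate: the word is γ·β·γ⁻¹ with γ = s2^-1 (prefix) and γ⁻¹ = s2 (suffix); strip both.
  Deconjugate: the word is γ·β·γ⁻¹ with γ = s2^-1 s2^-1 (prefix) and γ⁻¹ = s2 s2 (suffix); strip both.
Reduced to β = s2^-1 s1^-1 s1^-1 s1^-1 s1^-1 s1^-1 on 3 strands, 6 crossings.
Both give the same β = s2^-1 s1^-1 s1^-1 s1^-1 s1^-1 s1^-1 on 3 strands, so one state sum suffices:
Braid: s2^-1 s1^-1 s1^-1 s1^-1 s1^-1 s1^-1 on 3 strands, 6 crossings.
Writhe w = (#positive) - (#negative) = 0 - 6 = -6.
Enumerate smoothing states for the bracket polynomial. There are 2^6 = 64 states.
For each crossing: s=0 is the vertical smoothing, s=1 horizontal. Crossing k contributes A^(sign_k * (1 - 2*s_k)); loop factor d = -A^2 - A^-2.
Tabulate the states by total A-exponent and number of loops L (A-exp: L × count):
  A^6: L=5 ×1
  A^4: L=4 ×5, L=6 ×1
  A^2: L=3 ×10, L=5 ×5
  A^0: L=2 ×10, L=4 ×10
  A^-2: L=1 ×5, L=3 ×10
  A^-4: L=2 ×6
  A^-6: L=3 ×1
Each group contributes A^e * Σ count * d^(L-1):
Powers of d = -A^2 - A^-2: d^2 = A^4 + 2 + A^-4; d^3 = -A^6 - 3*A^2 - 3*A^-2 - A^-6; d^4 = A^8 + 4*A^4 + 6 + 4*A^-4 + A^-8; d^5 = -A^10 - 5*A^6 - 10*A^2 - 10*A^-2 - 5*A^-6 - A^-10.
  A^6 * (d^4) = A^14 + 4*A^10 + 6*A^6 + 4*A^2 + A^-2
  A^4 * (5*d^3 + d^5) = -A^14 - 10*A^10 - 25*A^6 - 25*A^2 - 10*A^-2 - A^-6
  A^2 * (10*d^2 + 5*d^4) = 5*A^10 + 30*A^6 + 50*A^2 + 30*A^-2 + 5*A^-6
  A^0 * (10*d + 10*d^3) = -10*A^6 - 40*A^2 - 40*A^-2 - 10*A^-6
  A^-2 * (5 + 10*d^2) = 10*A^2 + 25*A^-2 + 10*A^-6
  A^-4 * (6*d) = -6*A^-2 - 6*A^-6
  A^-6 * (d^2) = A^-2 + 2*A^-6 + A^-10
Summing the groups: <K> = -A^10 + A^6 - A^2 + A^-2 + A^-10
Normalise by the writhe: (-A^3)^(-w) = (-A^3)^(6) = A^18, so f(A) = A^18 * <K> = -A^28 + A^24 - A^20 + A^16 + A^8.
Substitute A = t^(-1/4), i.e. A^e → t^(-e/4): V(t) = t^-2 + t^-4 - t^-5 + t^-6 - t^-7

Answer: t^-2 + t^-4 - t^-5 + t^-6 - t^-7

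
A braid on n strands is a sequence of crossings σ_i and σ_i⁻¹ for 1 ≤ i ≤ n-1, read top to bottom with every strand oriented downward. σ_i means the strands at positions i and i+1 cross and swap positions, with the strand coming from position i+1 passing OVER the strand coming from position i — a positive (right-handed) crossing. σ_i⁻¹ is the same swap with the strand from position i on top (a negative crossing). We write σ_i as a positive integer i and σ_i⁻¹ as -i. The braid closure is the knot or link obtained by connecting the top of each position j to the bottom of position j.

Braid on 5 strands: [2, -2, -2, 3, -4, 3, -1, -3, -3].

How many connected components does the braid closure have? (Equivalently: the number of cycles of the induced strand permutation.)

2

Derivation:
Track the strand permutation on 5 strands, starting from identity.
  step 1: s2 swaps positions 2,3 -> [1 3 2 4 5]
  step 2: s2^-1 swaps positions 2,3 -> [1 2 3 4 5]
  step 3: s2^-1 swaps positions 2,3 -> [1 3 2 4 5]
  step 4: s3 swaps positions 3,4 -> [1 3 4 2 5]
  step 5: s4^-1 swaps positions 4,5 -> [1 3 4 5 2]
  step 6: s3 swaps positions 3,4 -> [1 3 5 4 2]
  step 7: s1^-1 swaps positions 1,2 -> [3 1 5 4 2]
  step 8: s3^-1 swaps positions 3,4 -> [3 1 4 5 2]
  step 9: s3^-1 swaps positions 3,4 -> [3 1 5 4 2]
Final permutation (position -> original strand): [3 1 5 4 2]
Closure components = cycle count of this permutation = 2.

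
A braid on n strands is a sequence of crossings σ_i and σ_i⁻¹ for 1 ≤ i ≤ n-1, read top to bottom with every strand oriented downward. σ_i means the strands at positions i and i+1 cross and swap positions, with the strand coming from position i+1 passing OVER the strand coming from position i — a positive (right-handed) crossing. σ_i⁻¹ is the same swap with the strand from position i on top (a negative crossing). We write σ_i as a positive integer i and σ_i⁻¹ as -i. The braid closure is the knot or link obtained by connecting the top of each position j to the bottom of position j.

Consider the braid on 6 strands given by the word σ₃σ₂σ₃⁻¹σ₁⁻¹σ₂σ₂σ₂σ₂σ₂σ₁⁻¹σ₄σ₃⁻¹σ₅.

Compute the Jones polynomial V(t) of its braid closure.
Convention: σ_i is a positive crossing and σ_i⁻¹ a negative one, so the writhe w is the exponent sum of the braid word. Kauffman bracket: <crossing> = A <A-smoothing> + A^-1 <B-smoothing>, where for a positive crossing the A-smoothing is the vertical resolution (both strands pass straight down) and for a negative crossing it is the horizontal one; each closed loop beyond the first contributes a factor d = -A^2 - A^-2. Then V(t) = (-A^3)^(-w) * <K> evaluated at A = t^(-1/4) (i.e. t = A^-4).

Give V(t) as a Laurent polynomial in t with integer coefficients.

t^8 - 2*t^7 + 2*t^6 - 3*t^5 + 3*t^4 - 2*t^3 + 2*t^2 - t + 1

Derivation:
The presented braid s3 s2 s3^-1 s1^-1 s2 s2 s2 s2 s2 s1^-1 s4 s3^-1 s5 on 6 strands reduces by inverse Markov moves (closure unchanged at each step):
  Destabilize: the word has the form β·s5 where s5 occurs only as the final letter (β ∈ B_5); drop it and the last strand → 5 strands.
  Deconjugate: the word is γ·β·γ⁻¹ with γ = s3 (prefix) and γ⁻¹ = s3^-1 (suffix); strip both.
  Destabilize: the word has the form β·s4 where s4 occurs only as the final letter (β ∈ B_4); drop it and the last strand → 4 strands.
Reduced to β = s2 s3^-1 s1^-1 s2 s2 s2 s2 s2 s1^-1 on 4 strands, 9 crossings.
Compute on β:
Braid: s2 s3^-1 s1^-1 s2 s2 s2 s2 s2 s1^-1 on 4 strands, 9 crossings.
Writhe w = (#positive) - (#negative) = 6 - 3 = 3.
State-sum expansion of <K>. There are 2^9 = 512 states.
For each crossing: s=0 is the vertical smoothing, s=1 horizontal. Crossing k contributes A^(sign_k * (1 - 2*s_k)); loop factor d = -A^2 - A^-2.
Tabulate the states by total A-exponent and number of loops L (A-exp: L × count):
  A^9: L=3 ×1
  A^7: L=2 ×8, L=4 ×1
  A^5: L=1 ×17, L=3 ×19
  A^3: L=2 ×63, L=4 ×21
  A^1: L=3 ×111, L=5 ×15
  A^-1: L=4 ×120, L=6 ×6
  A^-3: L=5 ×83, L=7 ×1
  A^-5: L=6 ×36
  A^-7: L=7 ×9
  A^-9: L=8 ×1
Each group contributes A^e * Σ count * d^(L-1):
Powers of d = -A^2 - A^-2: d^2 = A^4 + 2 + A^-4; d^3 = -A^6 - 3*A^2 - 3*A^-2 - A^-6; d^4 = A^8 + 4*A^4 + 6 + 4*A^-4 + A^-8; d^5 = -A^10 - 5*A^6 - 10*A^2 - 10*A^-2 - 5*A^-6 - A^-10; d^6 = A^12 + 6*A^8 + 15*A^4 + 20 + 15*A^-4 + 6*A^-8 + A^-12; d^7 = -A^14 - 7*A^10 - 21*A^6 - 35*A^2 - 35*A^-2 - 21*A^-6 - 7*A^-10 - A^-14.
  A^9 * (d^2) = A^13 + 2*A^9 + A^5
  A^7 * (8*d + d^3) = -A^13 - 11*A^9 - 11*A^5 - A
  A^5 * (17 + 19*d^2) = 19*A^9 + 55*A^5 + 19*A
  A^3 * (63*d + 21*d^3) = -21*A^9 - 126*A^5 - 126*A - 21*A^-3
  A^1 * (111*d^2 + 15*d^4) = 15*A^9 + 171*A^5 + 312*A + 171*A^-3 + 15*A^-7
  A^-1 * (120*d^3 + 6*d^5) = -6*A^9 - 150*A^5 - 420*A - 420*A^-3 - 150*A^-7 - 6*A^-11
  A^-3 * (83*d^4 + d^6) = A^9 + 89*A^5 + 347*A + 518*A^-3 + 347*A^-7 + 89*A^-11 + A^-15
  A^-5 * (36*d^5) = -36*A^5 - 180*A - 360*A^-3 - 360*A^-7 - 180*A^-11 - 36*A^-15
  A^-7 * (9*d^6) = 9*A^5 + 54*A + 135*A^-3 + 180*A^-7 + 135*A^-11 + 54*A^-15 + 9*A^-19
  A^-9 * (d^7) = -A^5 - 7*A - 21*A^-3 - 35*A^-7 - 35*A^-11 - 21*A^-15 - 7*A^-19 - A^-23
Summing the groups: <K> = -A^9 + A^5 - 2*A + 2*A^-3 - 3*A^-7 + 3*A^-11 - 2*A^-15 + 2*A^-19 - A^-23
Normalise by the writhe: (-A^3)^(-w) = (-A^3)^(-3) = -A^-9, so f(A) = -A^-9 * <K> = 1 - A^-4 + 2*A^-8 - 2*A^-12 + 3*A^-16 - 3*A^-20 + 2*A^-24 - 2*A^-28 + A^-32.
Substitute A = t^(-1/4), i.e. A^e → t^(-e/4): V(t) = t^8 - 2*t^7 + 2*t^6 - 3*t^5 + 3*t^4 - 2*t^3 + 2*t^2 - t + 1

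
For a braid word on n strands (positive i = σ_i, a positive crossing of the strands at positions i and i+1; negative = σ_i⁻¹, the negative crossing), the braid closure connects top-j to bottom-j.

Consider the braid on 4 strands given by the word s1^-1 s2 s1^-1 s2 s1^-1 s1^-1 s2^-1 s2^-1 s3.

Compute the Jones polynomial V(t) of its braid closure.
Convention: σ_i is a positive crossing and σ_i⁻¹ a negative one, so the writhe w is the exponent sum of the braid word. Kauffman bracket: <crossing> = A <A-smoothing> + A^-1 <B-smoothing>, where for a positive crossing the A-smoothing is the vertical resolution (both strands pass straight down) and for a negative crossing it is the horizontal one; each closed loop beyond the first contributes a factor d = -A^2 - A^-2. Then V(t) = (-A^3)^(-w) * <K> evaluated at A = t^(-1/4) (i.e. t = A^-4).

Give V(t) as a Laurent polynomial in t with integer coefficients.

2*t^-1 - 2*t^-2 + 3*t^-3 - 3*t^-4 + 2*t^-5 - 2*t^-6 + t^-7

Derivation:
The presented braid s1^-1 s2 s1^-1 s2 s1^-1 s1^-1 s2^-1 s2^-1 s3 on 4 strands reduces by inverse Markov moves (closure unchanged at each step):
  Destabilize: the word has the form β·s3 where s3 occurs only as the final letter (β ∈ B_3); drop it and the last strand → 3 strands.
Reduced to β = s1^-1 s2 s1^-1 s2 s1^-1 s1^-1 s2^-1 s2^-1 on 3 strands, 8 crossings.
Compute on β:
Braid: s1^-1 s2 s1^-1 s2 s1^-1 s1^-1 s2^-1 s2^-1 on 3 strands, 8 crossings.
Writhe w = (#positive) - (#negative) = 2 - 6 = -4.
Enumerate smoothing states for the bracket polynomial. There are 2^8 = 256 states.
Smooth each crossing (0=||, 1=⌣⌢); contribution A^(Σ sign_k(1-2s_k)) * d^(L-1).
Tabulate the states by total A-exponent and number of loops L (A-exp: L × count):
  A^8: L=5 ×1
  A^6: L=4 ×8
  A^4: L=3 ×26, L=5 ×2
  A^2: L=2 ×41, L=4 ×15
  A^0: L=1 ×26, L=3 ×43, L=5 ×1
  A^-2: L=2 ×47, L=4 ×9
  A^-4: L=1 ×11, L=3 ×16, L=5 ×1
  A^-6: L=2 ×6, L=4 ×2
  A^-8: L=3 ×1
Each group contributes A^e * Σ count * d^(L-1):
Powers of d = -A^2 - A^-2: d^2 = A^4 + 2 + A^-4; d^3 = -A^6 - 3*A^2 - 3*A^-2 - A^-6; d^4 = A^8 + 4*A^4 + 6 + 4*A^-4 + A^-8.
  A^8 * (d^4) = A^16 + 4*A^12 + 6*A^8 + 4*A^4 + 1
  A^6 * (8*d^3) = -8*A^12 - 24*A^8 - 24*A^4 - 8
  A^4 * (26*d^2 + 2*d^4) = 2*A^12 + 34*A^8 + 64*A^4 + 34 + 2*A^-4
  A^2 * (41*d + 15*d^3) = -15*A^8 - 86*A^4 - 86 - 15*A^-4
  A^0 * (26 + 43*d^2 + d^4) = A^8 + 47*A^4 + 118 + 47*A^-4 + A^-8
  A^-2 * (47*d + 9*d^3) = -9*A^4 - 74 - 74*A^-4 - 9*A^-8
  A^-4 * (11 + 16*d^2 + d^4) = A^4 + 20 + 49*A^-4 + 20*A^-8 + A^-12
  A^-6 * (6*d + 2*d^3) = -2 - 12*A^-4 - 12*A^-8 - 2*A^-12
  A^-8 * (d^2) = A^-4 + 2*A^-8 + A^-12
Summing the groups: <K> = A^16 - 2*A^12 + 2*A^8 - 3*A^4 + 3 - 2*A^-4 + 2*A^-8
Normalise by the writhe: (-A^3)^(-w) = (-A^3)^(4) = A^12, so f(A) = A^12 * <K> = A^28 - 2*A^24 + 2*A^20 - 3*A^16 + 3*A^12 - 2*A^8 + 2*A^4.
Substitute A = t^(-1/4), i.e. A^e → t^(-e/4): V(t) = 2*t^-1 - 2*t^-2 + 3*t^-3 - 3*t^-4 + 2*t^-5 - 2*t^-6 + t^-7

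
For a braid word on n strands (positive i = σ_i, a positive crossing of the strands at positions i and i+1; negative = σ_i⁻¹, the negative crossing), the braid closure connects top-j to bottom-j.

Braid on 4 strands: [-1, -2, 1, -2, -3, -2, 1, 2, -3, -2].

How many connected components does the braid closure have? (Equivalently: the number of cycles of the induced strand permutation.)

Track the strand permutation on 4 strands, starting from identity.
  step 1: s1^-1 swaps positions 1,2 -> [2 1 3 4]
  step 2: s2^-1 swaps positions 2,3 -> [2 3 1 4]
  step 3: s1 swaps positions 1,2 -> [3 2 1 4]
  step 4: s2^-1 swaps positions 2,3 -> [3 1 2 4]
  step 5: s3^-1 swaps positions 3,4 -> [3 1 4 2]
  step 6: s2^-1 swaps positions 2,3 -> [3 4 1 2]
  step 7: s1 swaps positions 1,2 -> [4 3 1 2]
  step 8: s2 swaps positions 2,3 -> [4 1 3 2]
  step 9: s3^-1 swaps positions 3,4 -> [4 1 2 3]
  step 10: s2^-1 swaps positions 2,3 -> [4 2 1 3]
Final permutation (position -> original strand): [4 2 1 3]
Closure components = cycle count of this permutation = 2.

Answer: 2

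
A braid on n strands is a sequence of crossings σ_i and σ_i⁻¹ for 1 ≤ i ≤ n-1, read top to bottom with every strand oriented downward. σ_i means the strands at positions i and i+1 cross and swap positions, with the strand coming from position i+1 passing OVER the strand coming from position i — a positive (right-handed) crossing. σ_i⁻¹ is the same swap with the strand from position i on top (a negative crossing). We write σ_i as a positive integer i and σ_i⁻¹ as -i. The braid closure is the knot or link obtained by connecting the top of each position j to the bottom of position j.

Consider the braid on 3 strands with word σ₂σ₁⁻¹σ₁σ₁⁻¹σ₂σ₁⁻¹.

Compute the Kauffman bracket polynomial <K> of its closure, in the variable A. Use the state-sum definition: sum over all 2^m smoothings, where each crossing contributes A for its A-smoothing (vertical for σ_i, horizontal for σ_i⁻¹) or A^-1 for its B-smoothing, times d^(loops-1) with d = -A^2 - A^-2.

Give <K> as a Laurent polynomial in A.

First cancel adjacent σ_i σ_i⁻¹ pairs (Reidemeister II — same braid, same closure): s2 s1^-1 s1 s1^-1 s2 s1^-1 → s2 s1^-1 s2 s1^-1.
Braid: s2 s1^-1 s2 s1^-1 on 3 strands, 4 crossings.
Writhe w = (#positive) - (#negative) = 2 - 2 = 0.
Computing the Kauffman bracket via state sum. There are 2^4 = 16 states.
Smooth each crossing (0=||, 1=⌣⌢); contribution A^(Σ sign_k(1-2s_k)) * d^(L-1).
  state 0000: A-exp=+0, loops=3, term = A^0 * d^2
  state 0001: A-exp=+2, loops=2, term = A^2 * d^1
  state 0010: A-exp=-2, loops=2, term = A^-2 * d^1
  state 0011: A-exp=+0, loops=1, term = A^0 * d^0
  state 0100: A-exp=+2, loops=2, term = A^2 * d^1
  state 0101: A-exp=+4, loops=3, term = A^4 * d^2
  state 0110: A-exp=+0, loops=1, term = A^0 * d^0
  state 0111: A-exp=+2, loops=2, term = A^2 * d^1
  state 1000: A-exp=-2, loops=2, term = A^-2 * d^1
  state 1001: A-exp=+0, loops=1, term = A^0 * d^0
  state 1010: A-exp=-4, loops=3, term = A^-4 * d^2
  state 1011: A-exp=-2, loops=2, term = A^-2 * d^1
  state 1100: A-exp=+0, loops=1, term = A^0 * d^0
  state 1101: A-exp=+2, loops=2, term = A^2 * d^1
  state 1110: A-exp=-2, loops=2, term = A^-2 * d^1
  state 1111: A-exp=+0, loops=1, term = A^0 * d^0
Collect the terms by A-exponent (count of states per loop number):
Powers of d = -A^2 - A^-2: d^2 = A^4 + 2 + A^-4.
  A^4 * (d^2) = A^8 + 2*A^4 + 1
  A^2 * (4*d) = -4*A^4 - 4
  A^0 * (5 + d^2) = A^4 + 7 + A^-4
  A^-2 * (4*d) = -4 - 4*A^-4
  A^-4 * (d^2) = 1 + 2*A^-4 + A^-8
Summing the groups: <K> = A^8 - A^4 + 1 - A^-4 + A^-8

Answer: A^8 - A^4 + 1 - A^-4 + A^-8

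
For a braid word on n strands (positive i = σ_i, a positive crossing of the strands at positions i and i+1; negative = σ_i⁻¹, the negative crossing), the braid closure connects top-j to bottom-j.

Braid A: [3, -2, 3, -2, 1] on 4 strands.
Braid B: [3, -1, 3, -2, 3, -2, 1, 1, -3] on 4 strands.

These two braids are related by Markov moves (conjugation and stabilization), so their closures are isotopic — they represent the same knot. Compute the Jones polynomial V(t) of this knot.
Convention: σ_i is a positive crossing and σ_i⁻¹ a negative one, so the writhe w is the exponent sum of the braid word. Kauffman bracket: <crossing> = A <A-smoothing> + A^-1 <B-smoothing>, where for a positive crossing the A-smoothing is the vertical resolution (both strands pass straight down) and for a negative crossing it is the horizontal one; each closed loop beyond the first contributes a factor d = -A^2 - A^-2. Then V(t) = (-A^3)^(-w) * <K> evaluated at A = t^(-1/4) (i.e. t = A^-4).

Markov-equivalent braids have isotopic closures, hence identical knot invariants. Strip the Markov moves from each word to reach a common short braid β, then compute V(t) once on β.
Braid A: s3 s2^-1 s3 s2^-1 s1 on 4 strands has no conjugating prefix/suffix or stabilization to strip; take β = s3 s2^-1 s3 s2^-1 s1.
Braid B: s3 s1^-1 s3 s2^-1 s3 s2^-1 s1 s1 s3^-1 on 4 strands reduces by inverse Markov moves (closure unchanged at each step):
  Deconjugate: the word is γ·β·γ⁻¹ with γ = s3 s1^-1 (prefix) and γ⁻¹ = s1 s3^-1 (suffix); strip both.
Reduced to β = s3 s2^-1 s3 s2^-1 s1 on 4 strands, 5 crossings.
Both give the same β = s3 s2^-1 s3 s2^-1 s1 on 4 strands, so one state sum suffices:
Braid: s3 s2^-1 s3 s2^-1 s1 on 4 strands, 5 crossings.
Writhe w = (#positive) - (#negative) = 3 - 2 = 1.
State-sum expansion of <K>. There are 2^5 = 32 states.
Each crossing splits two ways (0=vertical, 1=horizontal). The state's weight is A^(#A-smoothings - #B-smoothings) * d^(loops - 1).
  state 00000: A-exp=+1, loops=4, term = A^1 * d^3
  state 00001: A-exp=-1, loops=3, term = A^-1 * d^2
  state 00010: A-exp=+3, loops=3, term = A^3 * d^2
  state 00011: A-exp=+1, loops=2, term = A^1 * d^1
  state 00100: A-exp=-1, loops=3, term = A^-1 * d^2
  state 00101: A-exp=-3, loops=2, term = A^-3 * d^1
  state 00110: A-exp=+1, loops=2, term = A^1 * d^1
  state 00111: A-exp=-1, loops=1, term = A^-1 * d^0
  state 01000: A-exp=+3, loops=3, term = A^3 * d^2
  state 01001: A-exp=+1, loops=2, term = A^1 * d^1
  state 01010: A-exp=+5, loops=4, term = A^5 * d^3
  state 01011: A-exp=+3, loops=3, term = A^3 * d^2
  state 01100: A-exp=+1, loops=2, term = A^1 * d^1
  state 01101: A-exp=-1, loops=1, term = A^-1 * d^0
  state 01110: A-exp=+3, loops=3, term = A^3 * d^2
  state 01111: A-exp=+1, loops=2, term = A^1 * d^1
  state 10000: A-exp=-1, loops=3, term = A^-1 * d^2
  state 10001: A-exp=-3, loops=2, term = A^-3 * d^1
  state 10010: A-exp=+1, loops=2, term = A^1 * d^1
  state 10011: A-exp=-1, loops=1, term = A^-1 * d^0
  state 10100: A-exp=-3, loops=4, term = A^-3 * d^3
  state 10101: A-exp=-5, loops=3, term = A^-5 * d^2
  state 10110: A-exp=-1, loops=3, term = A^-1 * d^2
  state 10111: A-exp=-3, loops=2, term = A^-3 * d^1
  state 11000: A-exp=+1, loops=2, term = A^1 * d^1
  state 11001: A-exp=-1, loops=1, term = A^-1 * d^0
  state 11010: A-exp=+3, loops=3, term = A^3 * d^2
  state 11011: A-exp=+1, loops=2, term = A^1 * d^1
  state 11100: A-exp=-1, loops=3, term = A^-1 * d^2
  state 11101: A-exp=-3, loops=2, term = A^-3 * d^1
  state 11110: A-exp=+1, loops=2, term = A^1 * d^1
  state 11111: A-exp=-1, loops=1, term = A^-1 * d^0
Collect the terms by A-exponent (count of states per loop number):
Powers of d = -A^2 - A^-2: d^2 = A^4 + 2 + A^-4; d^3 = -A^6 - 3*A^2 - 3*A^-2 - A^-6.
  A^5 * (d^3) = -A^11 - 3*A^7 - 3*A^3 - A^-1
  A^3 * (5*d^2) = 5*A^7 + 10*A^3 + 5*A^-1
  A^1 * (9*d + d^3) = -A^7 - 12*A^3 - 12*A^-1 - A^-5
  A^-1 * (5 + 5*d^2) = 5*A^3 + 15*A^-1 + 5*A^-5
  A^-3 * (4*d + d^3) = -A^3 - 7*A^-1 - 7*A^-5 - A^-9
  A^-5 * (d^2) = A^-1 + 2*A^-5 + A^-9
Summing the groups: <K> = -A^11 + A^7 - A^3 + A^-1 - A^-5
Normalise by the writhe: (-A^3)^(-w) = (-A^3)^(-1) = -A^-3, so f(A) = -A^-3 * <K> = A^8 - A^4 + 1 - A^-4 + A^-8.
Substitute A = t^(-1/4), i.e. A^e → t^(-e/4): V(t) = t^2 - t + 1 - t^-1 + t^-2

Answer: t^2 - t + 1 - t^-1 + t^-2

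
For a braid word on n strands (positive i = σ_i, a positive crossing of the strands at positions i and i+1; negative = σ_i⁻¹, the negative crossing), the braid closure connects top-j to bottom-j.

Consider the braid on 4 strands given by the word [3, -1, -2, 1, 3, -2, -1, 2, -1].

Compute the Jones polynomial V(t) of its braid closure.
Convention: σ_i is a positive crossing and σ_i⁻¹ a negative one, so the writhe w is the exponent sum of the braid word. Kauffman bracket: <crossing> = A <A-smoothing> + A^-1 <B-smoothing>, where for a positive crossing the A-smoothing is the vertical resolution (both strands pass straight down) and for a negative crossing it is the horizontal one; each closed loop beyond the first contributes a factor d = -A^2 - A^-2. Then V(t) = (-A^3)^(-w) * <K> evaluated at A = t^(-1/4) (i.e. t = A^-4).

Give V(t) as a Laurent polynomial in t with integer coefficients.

t^2 - 2*t + 3 - 3*t^-1 + 3*t^-2 - 2*t^-3 + 2*t^-4 - t^-5

Derivation:
Braid: s3 s1^-1 s2^-1 s1 s3 s2^-1 s1^-1 s2 s1^-1 on 4 strands, 9 crossings.
Writhe w = (#positive) - (#negative) = 4 - 5 = -1.
Computing the Kauffman bracket via state sum. There are 2^9 = 512 states.
Smooth each crossing (0=||, 1=⌣⌢); contribution A^(Σ sign_k(1-2s_k)) * d^(L-1).
Tabulate the states by total A-exponent and number of loops L (A-exp: L × count):
  A^9: L=5 ×1
  A^7: L=4 ×9
  A^5: L=3 ×32, L=5 ×4
  A^3: L=2 ×53, L=4 ×30, L=6 ×1
  A^1: L=1 ×35, L=3 ×80, L=5 ×11
  A^-1: L=2 ×86, L=4 ×39, L=6 ×1
  A^-3: L=1 ×21, L=3 ×58, L=5 ×5
  A^-5: L=2 ×26, L=4 ×10
  A^-7: L=1 ×3, L=3 ×6
  A^-9: L=2 ×1
Each group contributes A^e * Σ count * d^(L-1):
Powers of d = -A^2 - A^-2: d^2 = A^4 + 2 + A^-4; d^3 = -A^6 - 3*A^2 - 3*A^-2 - A^-6; d^4 = A^8 + 4*A^4 + 6 + 4*A^-4 + A^-8; d^5 = -A^10 - 5*A^6 - 10*A^2 - 10*A^-2 - 5*A^-6 - A^-10.
  A^9 * (d^4) = A^17 + 4*A^13 + 6*A^9 + 4*A^5 + A
  A^7 * (9*d^3) = -9*A^13 - 27*A^9 - 27*A^5 - 9*A
  A^5 * (32*d^2 + 4*d^4) = 4*A^13 + 48*A^9 + 88*A^5 + 48*A + 4*A^-3
  A^3 * (53*d + 30*d^3 + d^5) = -A^13 - 35*A^9 - 153*A^5 - 153*A - 35*A^-3 - A^-7
  A^1 * (35 + 80*d^2 + 11*d^4) = 11*A^9 + 124*A^5 + 261*A + 124*A^-3 + 11*A^-7
  A^-1 * (86*d + 39*d^3 + d^5) = -A^9 - 44*A^5 - 213*A - 213*A^-3 - 44*A^-7 - A^-11
  A^-3 * (21 + 58*d^2 + 5*d^4) = 5*A^5 + 78*A + 167*A^-3 + 78*A^-7 + 5*A^-11
  A^-5 * (26*d + 10*d^3) = -10*A - 56*A^-3 - 56*A^-7 - 10*A^-11
  A^-7 * (3 + 6*d^2) = 6*A^-3 + 15*A^-7 + 6*A^-11
  A^-9 * (d) = -A^-7 - A^-11
Summing the groups: <K> = A^17 - 2*A^13 + 2*A^9 - 3*A^5 + 3*A - 3*A^-3 + 2*A^-7 - A^-11
Normalise by the writhe: (-A^3)^(-w) = (-A^3)^(1) = -A^3, so f(A) = -A^3 * <K> = -A^20 + 2*A^16 - 2*A^12 + 3*A^8 - 3*A^4 + 3 - 2*A^-4 + A^-8.
Substitute A = t^(-1/4), i.e. A^e → t^(-e/4): V(t) = t^2 - 2*t + 3 - 3*t^-1 + 3*t^-2 - 2*t^-3 + 2*t^-4 - t^-5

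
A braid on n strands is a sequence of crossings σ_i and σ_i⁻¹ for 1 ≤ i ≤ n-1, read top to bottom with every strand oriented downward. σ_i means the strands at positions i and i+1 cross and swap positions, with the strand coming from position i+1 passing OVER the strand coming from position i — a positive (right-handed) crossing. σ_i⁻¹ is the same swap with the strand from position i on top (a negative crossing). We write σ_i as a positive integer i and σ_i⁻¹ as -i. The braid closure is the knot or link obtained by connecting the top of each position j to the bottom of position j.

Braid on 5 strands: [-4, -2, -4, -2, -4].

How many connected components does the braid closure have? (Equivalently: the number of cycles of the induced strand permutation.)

4

Derivation:
Track the strand permutation on 5 strands, starting from identity.
  step 1: s4^-1 swaps positions 4,5 -> [1 2 3 5 4]
  step 2: s2^-1 swaps positions 2,3 -> [1 3 2 5 4]
  step 3: s4^-1 swaps positions 4,5 -> [1 3 2 4 5]
  step 4: s2^-1 swaps positions 2,3 -> [1 2 3 4 5]
  step 5: s4^-1 swaps positions 4,5 -> [1 2 3 5 4]
Final permutation (position -> original strand): [1 2 3 5 4]
Closure components = cycle count of this permutation = 4.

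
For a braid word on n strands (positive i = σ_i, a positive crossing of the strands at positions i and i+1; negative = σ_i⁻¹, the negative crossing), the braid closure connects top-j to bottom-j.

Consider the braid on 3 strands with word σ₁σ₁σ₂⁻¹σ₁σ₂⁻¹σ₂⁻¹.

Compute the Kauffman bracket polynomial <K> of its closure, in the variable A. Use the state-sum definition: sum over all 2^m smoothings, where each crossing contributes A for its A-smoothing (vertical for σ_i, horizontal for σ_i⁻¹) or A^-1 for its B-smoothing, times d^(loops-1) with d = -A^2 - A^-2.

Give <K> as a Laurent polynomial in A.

-A^12 + 2*A^8 - 2*A^4 + 3 - 2*A^-4 + 2*A^-8 - A^-12

Derivation:
Braid: s1 s1 s2^-1 s1 s2^-1 s2^-1 on 3 strands, 6 crossings.
Writhe w = (#positive) - (#negative) = 3 - 3 = 0.
Enumerate smoothing states for the bracket polynomial. There are 2^6 = 64 states.
Each crossing splits two ways (0=vertical, 1=horizontal). The state's weight is A^(#A-smoothings - #B-smoothings) * d^(loops - 1).
Tabulate the states by total A-exponent and number of loops L (A-exp: L × count):
  A^6: L=4 ×1
  A^4: L=3 ×6
  A^2: L=2 ×14, L=4 ×1
  A^0: L=1 ×13, L=3 ×7
  A^-2: L=2 ×14, L=4 ×1
  A^-4: L=3 ×6
  A^-6: L=4 ×1
Each group contributes A^e * Σ count * d^(L-1):
Powers of d = -A^2 - A^-2: d^2 = A^4 + 2 + A^-4; d^3 = -A^6 - 3*A^2 - 3*A^-2 - A^-6.
  A^6 * (d^3) = -A^12 - 3*A^8 - 3*A^4 - 1
  A^4 * (6*d^2) = 6*A^8 + 12*A^4 + 6
  A^2 * (14*d + d^3) = -A^8 - 17*A^4 - 17 - A^-4
  A^0 * (13 + 7*d^2) = 7*A^4 + 27 + 7*A^-4
  A^-2 * (14*d + d^3) = -A^4 - 17 - 17*A^-4 - A^-8
  A^-4 * (6*d^2) = 6 + 12*A^-4 + 6*A^-8
  A^-6 * (d^3) = -1 - 3*A^-4 - 3*A^-8 - A^-12
Summing the groups: <K> = -A^12 + 2*A^8 - 2*A^4 + 3 - 2*A^-4 + 2*A^-8 - A^-12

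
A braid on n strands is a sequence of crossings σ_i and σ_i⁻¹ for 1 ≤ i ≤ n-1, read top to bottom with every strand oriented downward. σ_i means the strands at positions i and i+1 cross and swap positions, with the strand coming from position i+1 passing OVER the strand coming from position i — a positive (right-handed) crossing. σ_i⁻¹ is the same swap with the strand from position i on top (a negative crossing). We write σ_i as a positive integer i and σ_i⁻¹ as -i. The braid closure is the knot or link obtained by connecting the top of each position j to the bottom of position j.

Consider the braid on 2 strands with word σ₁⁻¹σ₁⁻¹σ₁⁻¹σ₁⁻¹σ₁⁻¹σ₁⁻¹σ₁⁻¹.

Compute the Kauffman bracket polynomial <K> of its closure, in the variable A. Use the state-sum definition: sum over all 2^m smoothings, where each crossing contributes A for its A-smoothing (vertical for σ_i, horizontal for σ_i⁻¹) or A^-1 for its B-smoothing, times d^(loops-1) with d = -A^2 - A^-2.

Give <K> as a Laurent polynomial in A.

A^19 - A^15 + A^11 - A^7 + A^3 - A^-1 - A^-9

Derivation:
Braid: s1^-1 s1^-1 s1^-1 s1^-1 s1^-1 s1^-1 s1^-1 on 2 strands, 7 crossings.
Writhe w = (#positive) - (#negative) = 0 - 7 = -7.
State-sum expansion of <K>. There are 2^7 = 128 states.
Each crossing splits two ways (0=vertical, 1=horizontal). The state's weight is A^(#A-smoothings - #B-smoothings) * d^(loops - 1).
Tabulate the states by total A-exponent and number of loops L (A-exp: L × count):
  A^7: L=7 ×1
  A^5: L=6 ×7
  A^3: L=5 ×21
  A^1: L=4 ×35
  A^-1: L=3 ×35
  A^-3: L=2 ×21
  A^-5: L=1 ×7
  A^-7: L=2 ×1
Each group contributes A^e * Σ count * d^(L-1):
Powers of d = -A^2 - A^-2: d^2 = A^4 + 2 + A^-4; d^3 = -A^6 - 3*A^2 - 3*A^-2 - A^-6; d^4 = A^8 + 4*A^4 + 6 + 4*A^-4 + A^-8; d^5 = -A^10 - 5*A^6 - 10*A^2 - 10*A^-2 - 5*A^-6 - A^-10; d^6 = A^12 + 6*A^8 + 15*A^4 + 20 + 15*A^-4 + 6*A^-8 + A^-12.
  A^7 * (d^6) = A^19 + 6*A^15 + 15*A^11 + 20*A^7 + 15*A^3 + 6*A^-1 + A^-5
  A^5 * (7*d^5) = -7*A^15 - 35*A^11 - 70*A^7 - 70*A^3 - 35*A^-1 - 7*A^-5
  A^3 * (21*d^4) = 21*A^11 + 84*A^7 + 126*A^3 + 84*A^-1 + 21*A^-5
  A^1 * (35*d^3) = -35*A^7 - 105*A^3 - 105*A^-1 - 35*A^-5
  A^-1 * (35*d^2) = 35*A^3 + 70*A^-1 + 35*A^-5
  A^-3 * (21*d) = -21*A^-1 - 21*A^-5
  A^-5 * (7) = 7*A^-5
  A^-7 * (d) = -A^-5 - A^-9
Summing the groups: <K> = A^19 - A^15 + A^11 - A^7 + A^3 - A^-1 - A^-9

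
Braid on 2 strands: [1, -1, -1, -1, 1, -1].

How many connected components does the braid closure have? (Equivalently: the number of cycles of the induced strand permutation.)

2

Derivation:
Track the strand permutation on 2 strands, starting from identity.
  step 1: s1 swaps positions 1,2 -> [2 1]
  step 2: s1^-1 swaps positions 1,2 -> [1 2]
  step 3: s1^-1 swaps positions 1,2 -> [2 1]
  step 4: s1^-1 swaps positions 1,2 -> [1 2]
  step 5: s1 swaps positions 1,2 -> [2 1]
  step 6: s1^-1 swaps positions 1,2 -> [1 2]
Final permutation (position -> original strand): [1 2]
Closure components = cycle count of this permutation = 2.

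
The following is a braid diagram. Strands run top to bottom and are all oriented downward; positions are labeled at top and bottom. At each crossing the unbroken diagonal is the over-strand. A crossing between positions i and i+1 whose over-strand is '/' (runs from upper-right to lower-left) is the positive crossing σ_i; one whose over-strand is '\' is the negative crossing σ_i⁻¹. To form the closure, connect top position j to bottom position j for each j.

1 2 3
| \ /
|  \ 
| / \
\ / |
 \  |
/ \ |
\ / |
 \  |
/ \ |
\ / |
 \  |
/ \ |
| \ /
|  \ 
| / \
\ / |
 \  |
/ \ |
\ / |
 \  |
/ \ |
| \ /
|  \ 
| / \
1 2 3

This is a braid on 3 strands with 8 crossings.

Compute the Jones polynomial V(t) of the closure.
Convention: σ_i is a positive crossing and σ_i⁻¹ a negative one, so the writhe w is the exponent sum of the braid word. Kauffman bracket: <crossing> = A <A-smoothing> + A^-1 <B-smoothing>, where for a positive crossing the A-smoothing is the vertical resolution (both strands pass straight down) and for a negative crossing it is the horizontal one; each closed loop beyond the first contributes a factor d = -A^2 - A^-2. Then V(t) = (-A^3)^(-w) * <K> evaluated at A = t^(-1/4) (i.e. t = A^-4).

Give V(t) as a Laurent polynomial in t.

Reading the diagram top to bottom ('/'-over between positions i,i+1 = s_i, '\'-over = s_i^-1): braid word = s2^-1 s1^-1 s1^-1 s1^-1 s2^-1 s1^-1 s1^-1 s2^-1.
Braid: s2^-1 s1^-1 s1^-1 s1^-1 s2^-1 s1^-1 s1^-1 s2^-1 on 3 strands, 8 crossings.
Writhe w = (#positive) - (#negative) = 0 - 8 = -8.
Computing the Kauffman bracket via state sum. There are 2^8 = 256 states.
Smooth each crossing (0=||, 1=⌣⌢); contribution A^(Σ sign_k(1-2s_k)) * d^(L-1).
Tabulate the states by total A-exponent and number of loops L (A-exp: L × count):
  A^8: L=5 ×1
  A^6: L=4 ×7, L=6 ×1
  A^4: L=3 ×19, L=5 ×9
  A^2: L=2 ×24, L=4 ×31, L=6 ×1
  A^0: L=1 ×12, L=3 ×53, L=5 ×5
  A^-2: L=2 ×45, L=4 ×11
  A^-4: L=1 ×15, L=3 ×13
  A^-6: L=2 ×8
  A^-8: L=3 ×1
Each group contributes A^e * Σ count * d^(L-1):
Powers of d = -A^2 - A^-2: d^2 = A^4 + 2 + A^-4; d^3 = -A^6 - 3*A^2 - 3*A^-2 - A^-6; d^4 = A^8 + 4*A^4 + 6 + 4*A^-4 + A^-8; d^5 = -A^10 - 5*A^6 - 10*A^2 - 10*A^-2 - 5*A^-6 - A^-10.
  A^8 * (d^4) = A^16 + 4*A^12 + 6*A^8 + 4*A^4 + 1
  A^6 * (7*d^3 + d^5) = -A^16 - 12*A^12 - 31*A^8 - 31*A^4 - 12 - A^-4
  A^4 * (19*d^2 + 9*d^4) = 9*A^12 + 55*A^8 + 92*A^4 + 55 + 9*A^-4
  A^2 * (24*d + 31*d^3 + d^5) = -A^12 - 36*A^8 - 127*A^4 - 127 - 36*A^-4 - A^-8
  A^0 * (12 + 53*d^2 + 5*d^4) = 5*A^8 + 73*A^4 + 148 + 73*A^-4 + 5*A^-8
  A^-2 * (45*d + 11*d^3) = -11*A^4 - 78 - 78*A^-4 - 11*A^-8
  A^-4 * (15 + 13*d^2) = 13 + 41*A^-4 + 13*A^-8
  A^-6 * (8*d) = -8*A^-4 - 8*A^-8
  A^-8 * (d^2) = A^-4 + 2*A^-8 + A^-12
Summing the groups: <K> = -A^8 + A^-4 + A^-12
Normalise by the writhe: (-A^3)^(-w) = (-A^3)^(8) = A^24, so f(A) = A^24 * <K> = -A^32 + A^20 + A^12.
Substitute A = t^(-1/4), i.e. A^e → t^(-e/4): V(t) = t^-3 + t^-5 - t^-8

Answer: t^-3 + t^-5 - t^-8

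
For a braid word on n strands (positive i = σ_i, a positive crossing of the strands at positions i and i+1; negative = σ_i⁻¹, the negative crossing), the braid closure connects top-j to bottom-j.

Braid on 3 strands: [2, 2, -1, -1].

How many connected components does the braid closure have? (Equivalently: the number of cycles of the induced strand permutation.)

3

Derivation:
Track the strand permutation on 3 strands, starting from identity.
  step 1: s2 swaps positions 2,3 -> [1 3 2]
  step 2: s2 swaps positions 2,3 -> [1 2 3]
  step 3: s1^-1 swaps positions 1,2 -> [2 1 3]
  step 4: s1^-1 swaps positions 1,2 -> [1 2 3]
Final permutation (position -> original strand): [1 2 3]
Closure components = cycle count of this permutation = 3.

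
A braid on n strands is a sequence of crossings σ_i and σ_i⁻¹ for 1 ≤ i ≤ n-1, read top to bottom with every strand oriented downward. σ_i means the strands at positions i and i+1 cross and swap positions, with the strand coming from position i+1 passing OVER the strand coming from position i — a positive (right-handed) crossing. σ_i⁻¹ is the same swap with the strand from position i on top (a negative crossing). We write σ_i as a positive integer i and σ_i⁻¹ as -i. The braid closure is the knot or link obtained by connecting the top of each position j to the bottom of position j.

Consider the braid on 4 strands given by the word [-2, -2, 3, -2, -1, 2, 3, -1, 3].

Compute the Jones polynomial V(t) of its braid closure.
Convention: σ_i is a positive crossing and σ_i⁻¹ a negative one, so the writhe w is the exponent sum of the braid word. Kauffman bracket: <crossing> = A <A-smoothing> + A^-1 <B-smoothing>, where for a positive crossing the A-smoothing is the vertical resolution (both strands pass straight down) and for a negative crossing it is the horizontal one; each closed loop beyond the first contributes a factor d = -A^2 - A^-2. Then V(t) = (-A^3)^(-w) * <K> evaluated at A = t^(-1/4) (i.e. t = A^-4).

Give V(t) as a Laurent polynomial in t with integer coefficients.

-t^3 + 2*t^2 - 3*t + 5 - 4*t^-1 + 4*t^-2 - 3*t^-3 + 2*t^-4 - t^-5

Derivation:
Braid: s2^-1 s2^-1 s3 s2^-1 s1^-1 s2 s3 s1^-1 s3 on 4 strands, 9 crossings.
Writhe w = (#positive) - (#negative) = 4 - 5 = -1.
Enumerate smoothing states for the bracket polynomial. There are 2^9 = 512 states.
For each crossing: s=0 is the vertical smoothing, s=1 horizontal. Crossing k contributes A^(sign_k * (1 - 2*s_k)); loop factor d = -A^2 - A^-2.
Tabulate the states by total A-exponent and number of loops L (A-exp: L × count):
  A^9: L=5 ×1
  A^7: L=4 ×9
  A^5: L=3 ×32, L=5 ×4
  A^3: L=2 ×55, L=4 ×28, L=6 ×1
  A^1: L=1 ×39, L=3 ×77, L=5 ×10
  A^-1: L=2 ×87, L=4 ×38, L=6 ×1
  A^-3: L=1 ×14, L=3 ×64, L=5 ×6
  A^-5: L=2 ×17, L=4 ×19
  A^-7: L=3 ×7, L=5 ×2
  A^-9: L=4 ×1
Each group contributes A^e * Σ count * d^(L-1):
Powers of d = -A^2 - A^-2: d^2 = A^4 + 2 + A^-4; d^3 = -A^6 - 3*A^2 - 3*A^-2 - A^-6; d^4 = A^8 + 4*A^4 + 6 + 4*A^-4 + A^-8; d^5 = -A^10 - 5*A^6 - 10*A^2 - 10*A^-2 - 5*A^-6 - A^-10.
  A^9 * (d^4) = A^17 + 4*A^13 + 6*A^9 + 4*A^5 + A
  A^7 * (9*d^3) = -9*A^13 - 27*A^9 - 27*A^5 - 9*A
  A^5 * (32*d^2 + 4*d^4) = 4*A^13 + 48*A^9 + 88*A^5 + 48*A + 4*A^-3
  A^3 * (55*d + 28*d^3 + d^5) = -A^13 - 33*A^9 - 149*A^5 - 149*A - 33*A^-3 - A^-7
  A^1 * (39 + 77*d^2 + 10*d^4) = 10*A^9 + 117*A^5 + 253*A + 117*A^-3 + 10*A^-7
  A^-1 * (87*d + 38*d^3 + d^5) = -A^9 - 43*A^5 - 211*A - 211*A^-3 - 43*A^-7 - A^-11
  A^-3 * (14 + 64*d^2 + 6*d^4) = 6*A^5 + 88*A + 178*A^-3 + 88*A^-7 + 6*A^-11
  A^-5 * (17*d + 19*d^3) = -19*A - 74*A^-3 - 74*A^-7 - 19*A^-11
  A^-7 * (7*d^2 + 2*d^4) = 2*A + 15*A^-3 + 26*A^-7 + 15*A^-11 + 2*A^-15
  A^-9 * (d^3) = -A^-3 - 3*A^-7 - 3*A^-11 - A^-15
Summing the groups: <K> = A^17 - 2*A^13 + 3*A^9 - 4*A^5 + 4*A - 5*A^-3 + 3*A^-7 - 2*A^-11 + A^-15
Normalise by the writhe: (-A^3)^(-w) = (-A^3)^(1) = -A^3, so f(A) = -A^3 * <K> = -A^20 + 2*A^16 - 3*A^12 + 4*A^8 - 4*A^4 + 5 - 3*A^-4 + 2*A^-8 - A^-12.
Substitute A = t^(-1/4), i.e. A^e → t^(-e/4): V(t) = -t^3 + 2*t^2 - 3*t + 5 - 4*t^-1 + 4*t^-2 - 3*t^-3 + 2*t^-4 - t^-5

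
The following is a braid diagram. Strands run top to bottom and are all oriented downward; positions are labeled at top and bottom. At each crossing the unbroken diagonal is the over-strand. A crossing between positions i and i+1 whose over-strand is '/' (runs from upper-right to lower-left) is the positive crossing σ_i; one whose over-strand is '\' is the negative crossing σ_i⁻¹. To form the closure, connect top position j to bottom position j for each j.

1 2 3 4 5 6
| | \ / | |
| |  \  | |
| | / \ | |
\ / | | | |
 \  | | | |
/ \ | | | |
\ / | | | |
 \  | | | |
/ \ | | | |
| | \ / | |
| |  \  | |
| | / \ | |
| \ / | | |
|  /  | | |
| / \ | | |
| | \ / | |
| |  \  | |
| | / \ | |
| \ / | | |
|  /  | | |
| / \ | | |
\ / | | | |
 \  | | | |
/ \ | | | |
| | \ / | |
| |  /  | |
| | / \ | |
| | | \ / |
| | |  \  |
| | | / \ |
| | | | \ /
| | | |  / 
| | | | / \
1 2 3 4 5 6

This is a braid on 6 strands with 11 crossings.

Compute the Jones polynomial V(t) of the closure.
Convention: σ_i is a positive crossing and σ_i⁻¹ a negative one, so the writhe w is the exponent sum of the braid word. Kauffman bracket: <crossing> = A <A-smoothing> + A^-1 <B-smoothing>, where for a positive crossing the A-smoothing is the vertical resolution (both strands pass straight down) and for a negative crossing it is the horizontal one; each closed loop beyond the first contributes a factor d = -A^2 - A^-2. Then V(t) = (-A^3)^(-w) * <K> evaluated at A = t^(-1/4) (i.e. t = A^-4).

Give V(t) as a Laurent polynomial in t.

Reading the diagram top to bottom ('/'-over between positions i,i+1 = s_i, '\'-over = s_i^-1): braid word = s3^-1 s1^-1 s1^-1 s3^-1 s2 s3^-1 s2 s1^-1 s3 s4^-1 s5.
The presented braid s3^-1 s1^-1 s1^-1 s3^-1 s2 s3^-1 s2 s1^-1 s3 s4^-1 s5 on 6 strands reduces by inverse Markov moves (closure unchanged at each step):
  Destabilize: the word has the form β·s5 where s5 occurs only as the final letter (β ∈ B_5); drop it and the last strand → 5 strands.
  Destabilize: the word has the form β·s4^-1 where s4^-1 occurs only as the final letter (β ∈ B_4); drop it and the last strand → 4 strands.
  Deconjugate: the word is γ·β·γ⁻¹ with γ = s3^-1 (prefix) and γ⁻¹ = s3 (suffix); strip both.
Reduced to β = s1^-1 s1^-1 s3^-1 s2 s3^-1 s2 s1^-1 on 4 strands, 7 crossings.
Compute on β:
Braid: s1^-1 s1^-1 s3^-1 s2 s3^-1 s2 s1^-1 on 4 strands, 7 crossings.
Writhe w = (#positive) - (#negative) = 2 - 5 = -3.
Computing the Kauffman bracket via state sum. There are 2^7 = 128 states.
Each crossing splits two ways (0=vertical, 1=horizontal). The state's weight is A^(#A-smoothings - #B-smoothings) * d^(loops - 1).
Tabulate the states by total A-exponent and number of loops L (A-exp: L × count):
  A^7: L=5 ×1
  A^5: L=4 ×7
  A^3: L=3 ×20, L=5 ×1
  A^1: L=2 ×27, L=4 ×8
  A^-1: L=1 ×15, L=3 ×19, L=5 ×1
  A^-3: L=2 ×17, L=4 ×4
  A^-5: L=3 ×7
  A^-7: L=4 ×1
Each group contributes A^e * Σ count * d^(L-1):
Powers of d = -A^2 - A^-2: d^2 = A^4 + 2 + A^-4; d^3 = -A^6 - 3*A^2 - 3*A^-2 - A^-6; d^4 = A^8 + 4*A^4 + 6 + 4*A^-4 + A^-8.
  A^7 * (d^4) = A^15 + 4*A^11 + 6*A^7 + 4*A^3 + A^-1
  A^5 * (7*d^3) = -7*A^11 - 21*A^7 - 21*A^3 - 7*A^-1
  A^3 * (20*d^2 + d^4) = A^11 + 24*A^7 + 46*A^3 + 24*A^-1 + A^-5
  A^1 * (27*d + 8*d^3) = -8*A^7 - 51*A^3 - 51*A^-1 - 8*A^-5
  A^-1 * (15 + 19*d^2 + d^4) = A^7 + 23*A^3 + 59*A^-1 + 23*A^-5 + A^-9
  A^-3 * (17*d + 4*d^3) = -4*A^3 - 29*A^-1 - 29*A^-5 - 4*A^-9
  A^-5 * (7*d^2) = 7*A^-1 + 14*A^-5 + 7*A^-9
  A^-7 * (d^3) = -A^-1 - 3*A^-5 - 3*A^-9 - A^-13
Summing the groups: <K> = A^15 - 2*A^11 + 2*A^7 - 3*A^3 + 3*A^-1 - 2*A^-5 + A^-9 - A^-13
Normalise by the writhe: (-A^3)^(-w) = (-A^3)^(3) = -A^9, so f(A) = -A^9 * <K> = -A^24 + 2*A^20 - 2*A^16 + 3*A^12 - 3*A^8 + 2*A^4 - 1 + A^-4.
Substitute A = t^(-1/4), i.e. A^e → t^(-e/4): V(t) = t - 1 + 2*t^-1 - 3*t^-2 + 3*t^-3 - 2*t^-4 + 2*t^-5 - t^-6

Answer: t - 1 + 2*t^-1 - 3*t^-2 + 3*t^-3 - 2*t^-4 + 2*t^-5 - t^-6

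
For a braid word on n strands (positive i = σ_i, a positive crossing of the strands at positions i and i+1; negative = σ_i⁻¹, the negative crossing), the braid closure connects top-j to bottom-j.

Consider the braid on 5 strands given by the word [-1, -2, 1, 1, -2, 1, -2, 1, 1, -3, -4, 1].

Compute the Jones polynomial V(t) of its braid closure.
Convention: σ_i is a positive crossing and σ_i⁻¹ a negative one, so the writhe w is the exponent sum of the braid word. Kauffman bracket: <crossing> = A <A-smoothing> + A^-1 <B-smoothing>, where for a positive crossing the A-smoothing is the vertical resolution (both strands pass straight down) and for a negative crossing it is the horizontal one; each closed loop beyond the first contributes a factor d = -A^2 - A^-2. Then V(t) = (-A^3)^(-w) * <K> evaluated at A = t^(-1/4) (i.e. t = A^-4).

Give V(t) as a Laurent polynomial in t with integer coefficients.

-t^6 + 3*t^5 - 5*t^4 + 6*t^3 - 6*t^2 + 6*t - 4 + 3*t^-1 - t^-2

Derivation:
The presented braid s1^-1 s2^-1 s1 s1 s2^-1 s1 s2^-1 s1 s1 s3^-1 s4^-1 s1 on 5 strands reduces by inverse Markov moves (closure unchanged at each step):
  Deconjugate: the word is γ·β·γ⁻¹ with γ = s1^-1 (prefix) and γ⁻¹ = s1 (suffix); strip both.
  Destabilize: the word has the form β·s4^-1 where s4^-1 occurs only as the final letter (β ∈ B_4); drop it and the last strand → 4 strands.
  Destabilize: the word has the form β·s3^-1 where s3^-1 occurs only as the final letter (β ∈ B_3); drop it and the last strand → 3 strands.
Reduced to β = s2^-1 s1 s1 s2^-1 s1 s2^-1 s1 s1 on 3 strands, 8 crossings.
Compute on β:
Braid: s2^-1 s1 s1 s2^-1 s1 s2^-1 s1 s1 on 3 strands, 8 crossings.
Writhe w = (#positive) - (#negative) = 5 - 3 = 2.
Enumerate smoothing states for the bracket polynomial. There are 2^8 = 256 states.
Each crossing splits two ways (0=vertical, 1=horizontal). The state's weight is A^(#A-smoothings - #B-smoothings) * d^(loops - 1).
Tabulate the states by total A-exponent and number of loops L (A-exp: L × count):
  A^8: L=4 ×1
  A^6: L=3 ×8
  A^4: L=2 ×26, L=4 ×2
  A^2: L=1 ×35, L=3 ×21
  A^0: L=2 ×63, L=4 ×7
  A^-2: L=3 ×55, L=5 ×1
  A^-4: L=4 ×28
  A^-6: L=5 ×8
  A^-8: L=6 ×1
Each group contributes A^e * Σ count * d^(L-1):
Powers of d = -A^2 - A^-2: d^2 = A^4 + 2 + A^-4; d^3 = -A^6 - 3*A^2 - 3*A^-2 - A^-6; d^4 = A^8 + 4*A^4 + 6 + 4*A^-4 + A^-8; d^5 = -A^10 - 5*A^6 - 10*A^2 - 10*A^-2 - 5*A^-6 - A^-10.
  A^8 * (d^3) = -A^14 - 3*A^10 - 3*A^6 - A^2
  A^6 * (8*d^2) = 8*A^10 + 16*A^6 + 8*A^2
  A^4 * (26*d + 2*d^3) = -2*A^10 - 32*A^6 - 32*A^2 - 2*A^-2
  A^2 * (35 + 21*d^2) = 21*A^6 + 77*A^2 + 21*A^-2
  A^0 * (63*d + 7*d^3) = -7*A^6 - 84*A^2 - 84*A^-2 - 7*A^-6
  A^-2 * (55*d^2 + d^4) = A^6 + 59*A^2 + 116*A^-2 + 59*A^-6 + A^-10
  A^-4 * (28*d^3) = -28*A^2 - 84*A^-2 - 84*A^-6 - 28*A^-10
  A^-6 * (8*d^4) = 8*A^2 + 32*A^-2 + 48*A^-6 + 32*A^-10 + 8*A^-14
  A^-8 * (d^5) = -A^2 - 5*A^-2 - 10*A^-6 - 10*A^-10 - 5*A^-14 - A^-18
Summing the groups: <K> = -A^14 + 3*A^10 - 4*A^6 + 6*A^2 - 6*A^-2 + 6*A^-6 - 5*A^-10 + 3*A^-14 - A^-18
Normalise by the writhe: (-A^3)^(-w) = (-A^3)^(-2) = A^-6, so f(A) = A^-6 * <K> = -A^8 + 3*A^4 - 4 + 6*A^-4 - 6*A^-8 + 6*A^-12 - 5*A^-16 + 3*A^-20 - A^-24.
Substitute A = t^(-1/4), i.e. A^e → t^(-e/4): V(t) = -t^6 + 3*t^5 - 5*t^4 + 6*t^3 - 6*t^2 + 6*t - 4 + 3*t^-1 - t^-2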